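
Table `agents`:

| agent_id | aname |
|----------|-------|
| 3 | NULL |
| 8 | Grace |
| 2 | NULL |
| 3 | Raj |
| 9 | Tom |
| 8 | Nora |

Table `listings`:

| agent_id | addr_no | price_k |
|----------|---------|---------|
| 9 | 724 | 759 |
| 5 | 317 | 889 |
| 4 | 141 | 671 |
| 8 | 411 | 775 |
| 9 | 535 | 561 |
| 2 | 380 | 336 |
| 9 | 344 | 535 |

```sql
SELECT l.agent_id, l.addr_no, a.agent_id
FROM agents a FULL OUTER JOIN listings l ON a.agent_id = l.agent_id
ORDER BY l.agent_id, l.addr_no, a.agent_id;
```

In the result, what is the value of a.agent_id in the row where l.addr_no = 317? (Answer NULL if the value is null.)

NULL

FULL OUTER JOIN keeps every row from both sides; unmatched rows get NULL for the other side's columns.
Matching on a.agent_id = l.agent_id.
- a[0] agent_id=3 → no match; kept with NULLs on the l side.
- a[1] agent_id=8 → 1 match(es) in l → 1 row(s).
- a[2] agent_id=2 → 1 match(es) in l → 1 row(s).
- a[3] agent_id=3 → no match; kept with NULLs on the l side.
- a[4] agent_id=9 → 3 match(es) in l → 3 row(s).
- a[5] agent_id=8 → 1 match(es) in l → 1 row(s).
- 2 l row(s) had no a match → kept, a columns NULL.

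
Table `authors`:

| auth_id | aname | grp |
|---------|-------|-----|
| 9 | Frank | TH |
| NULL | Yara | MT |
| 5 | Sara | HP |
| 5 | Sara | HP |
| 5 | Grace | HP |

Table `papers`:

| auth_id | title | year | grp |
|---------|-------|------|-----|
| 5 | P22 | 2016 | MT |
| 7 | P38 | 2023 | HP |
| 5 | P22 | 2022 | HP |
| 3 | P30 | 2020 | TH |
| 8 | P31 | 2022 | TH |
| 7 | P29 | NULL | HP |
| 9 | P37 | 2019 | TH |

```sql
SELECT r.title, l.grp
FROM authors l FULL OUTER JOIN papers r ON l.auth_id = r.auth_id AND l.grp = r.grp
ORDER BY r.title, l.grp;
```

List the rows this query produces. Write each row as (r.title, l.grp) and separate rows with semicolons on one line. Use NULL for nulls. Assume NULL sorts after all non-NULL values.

(P22, HP); (P22, HP); (P22, HP); (P22, NULL); (P29, NULL); (P30, NULL); (P31, NULL); (P37, TH); (P38, NULL); (NULL, MT)

FULL OUTER JOIN keeps every row from both sides; unmatched rows get NULL for the other side's columns.
Matching on l.auth_id = r.auth_id AND l.grp = r.grp. A NULL in a compared column never satisfies the condition.
- l (auth_id=9, grp=TH) pairs with 1 row(s) of r.
- l (auth_id=NULL, grp=MT) has no partner → padded with NULL.
- l (auth_id=5, grp=HP) pairs with 1 row(s) of r.
- l (auth_id=5, grp=HP) pairs with 1 row(s) of r.
- l (auth_id=5, grp=HP) pairs with 1 row(s) of r.
- 5 row(s) from r found no l partner → padded with NULL.
After projecting and ordering:
r.title | l.grp
P22 | HP
P22 | HP
P22 | HP
P22 | NULL
P29 | NULL
P30 | NULL
P31 | NULL
P37 | TH
P38 | NULL
NULL | MT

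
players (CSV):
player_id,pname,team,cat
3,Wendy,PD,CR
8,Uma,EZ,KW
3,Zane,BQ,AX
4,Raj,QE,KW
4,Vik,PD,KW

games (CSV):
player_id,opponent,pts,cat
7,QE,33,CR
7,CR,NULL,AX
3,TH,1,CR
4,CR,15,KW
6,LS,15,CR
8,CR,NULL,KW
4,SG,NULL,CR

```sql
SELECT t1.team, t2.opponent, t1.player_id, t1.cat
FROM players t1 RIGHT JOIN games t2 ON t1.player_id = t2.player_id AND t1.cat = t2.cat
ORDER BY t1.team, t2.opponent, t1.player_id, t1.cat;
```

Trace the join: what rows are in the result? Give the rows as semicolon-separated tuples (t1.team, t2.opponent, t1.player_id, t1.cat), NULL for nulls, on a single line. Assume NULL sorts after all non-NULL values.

RIGHT JOIN keeps every row from `games`; unmatched rows get NULL for `players`'s columns.
Matching on t1.player_id = t2.player_id AND t1.cat = t2.cat.
Matched pairs: 4; unmatched t2 rows kept: 4.

(EZ, CR, 8, KW); (PD, CR, 4, KW); (PD, TH, 3, CR); (QE, CR, 4, KW); (NULL, CR, NULL, NULL); (NULL, LS, NULL, NULL); (NULL, QE, NULL, NULL); (NULL, SG, NULL, NULL)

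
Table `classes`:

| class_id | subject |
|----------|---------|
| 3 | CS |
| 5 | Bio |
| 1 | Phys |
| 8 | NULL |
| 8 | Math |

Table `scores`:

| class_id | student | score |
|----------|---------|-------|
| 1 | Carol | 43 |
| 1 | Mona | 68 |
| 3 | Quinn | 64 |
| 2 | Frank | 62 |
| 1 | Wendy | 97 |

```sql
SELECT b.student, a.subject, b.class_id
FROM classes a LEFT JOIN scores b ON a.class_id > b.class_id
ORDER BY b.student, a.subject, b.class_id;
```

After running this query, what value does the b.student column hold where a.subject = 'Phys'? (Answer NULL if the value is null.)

LEFT JOIN keeps every row from `classes`; unmatched rows get NULL for `scores`'s columns.
Matching on a.class_id > b.class_id.
- class_id=3: 4 matching b row(s), so 4 row(s) emitted.
- class_id=5: 5 matching b row(s), so 5 row(s) emitted.
- class_id=1: no b row matches, row kept with b columns NULL.
- class_id=8: 5 matching b row(s), so 5 row(s) emitted.
- class_id=8: 5 matching b row(s), so 5 row(s) emitted.

NULL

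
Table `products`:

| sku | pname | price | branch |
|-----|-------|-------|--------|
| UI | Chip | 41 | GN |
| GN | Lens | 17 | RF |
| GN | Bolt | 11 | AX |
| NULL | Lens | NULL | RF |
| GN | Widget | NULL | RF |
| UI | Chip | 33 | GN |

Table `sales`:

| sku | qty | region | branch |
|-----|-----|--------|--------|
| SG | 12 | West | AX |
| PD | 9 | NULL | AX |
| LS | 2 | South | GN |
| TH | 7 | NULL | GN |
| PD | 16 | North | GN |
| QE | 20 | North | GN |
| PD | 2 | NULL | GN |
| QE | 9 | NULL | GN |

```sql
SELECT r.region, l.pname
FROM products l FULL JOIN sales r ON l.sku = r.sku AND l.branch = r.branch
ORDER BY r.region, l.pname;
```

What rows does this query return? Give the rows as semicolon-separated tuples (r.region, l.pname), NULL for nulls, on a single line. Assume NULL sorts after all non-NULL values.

FULL OUTER JOIN keeps every row from both sides; unmatched rows get NULL for the other side's columns.
Matching on l.sku = r.sku AND l.branch = r.branch. A NULL in a compared column never satisfies the condition.
- l row (sku=UI, branch=GN): no match → kept, r columns NULL.
- l row (sku=GN, branch=RF): no match → kept, r columns NULL.
- l row (sku=GN, branch=AX): no match → kept, r columns NULL.
- l row (sku=NULL, branch=RF): no match → kept, r columns NULL.
- l row (sku=GN, branch=RF): no match → kept, r columns NULL.
- l row (sku=UI, branch=GN): no match → kept, r columns NULL.
- 8 row(s) from r found no l partner → padded with NULL.

(North, NULL); (North, NULL); (South, NULL); (West, NULL); (NULL, Bolt); (NULL, Chip); (NULL, Chip); (NULL, Lens); (NULL, Lens); (NULL, Widget); (NULL, NULL); (NULL, NULL); (NULL, NULL); (NULL, NULL)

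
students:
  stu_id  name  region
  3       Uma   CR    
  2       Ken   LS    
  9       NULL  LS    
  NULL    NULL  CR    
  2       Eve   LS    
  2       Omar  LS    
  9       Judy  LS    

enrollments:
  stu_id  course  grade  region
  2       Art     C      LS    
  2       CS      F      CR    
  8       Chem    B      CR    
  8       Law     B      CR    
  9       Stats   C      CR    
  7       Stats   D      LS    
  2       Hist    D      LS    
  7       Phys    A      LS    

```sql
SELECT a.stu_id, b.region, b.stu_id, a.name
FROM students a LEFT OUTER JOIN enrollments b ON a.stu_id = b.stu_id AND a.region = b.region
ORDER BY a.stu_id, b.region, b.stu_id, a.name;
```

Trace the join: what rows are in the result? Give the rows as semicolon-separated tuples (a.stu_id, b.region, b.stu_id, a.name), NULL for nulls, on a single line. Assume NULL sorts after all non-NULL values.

(2, LS, 2, Eve); (2, LS, 2, Eve); (2, LS, 2, Ken); (2, LS, 2, Ken); (2, LS, 2, Omar); (2, LS, 2, Omar); (3, NULL, NULL, Uma); (9, NULL, NULL, Judy); (9, NULL, NULL, NULL); (NULL, NULL, NULL, NULL)

LEFT JOIN keeps every row from `students`; unmatched rows get NULL for `enrollments`'s columns.
Matching on a.stu_id = b.stu_id AND a.region = b.region. A NULL in a compared column never satisfies the condition.
Matched pairs: 6; unmatched a rows kept: 4.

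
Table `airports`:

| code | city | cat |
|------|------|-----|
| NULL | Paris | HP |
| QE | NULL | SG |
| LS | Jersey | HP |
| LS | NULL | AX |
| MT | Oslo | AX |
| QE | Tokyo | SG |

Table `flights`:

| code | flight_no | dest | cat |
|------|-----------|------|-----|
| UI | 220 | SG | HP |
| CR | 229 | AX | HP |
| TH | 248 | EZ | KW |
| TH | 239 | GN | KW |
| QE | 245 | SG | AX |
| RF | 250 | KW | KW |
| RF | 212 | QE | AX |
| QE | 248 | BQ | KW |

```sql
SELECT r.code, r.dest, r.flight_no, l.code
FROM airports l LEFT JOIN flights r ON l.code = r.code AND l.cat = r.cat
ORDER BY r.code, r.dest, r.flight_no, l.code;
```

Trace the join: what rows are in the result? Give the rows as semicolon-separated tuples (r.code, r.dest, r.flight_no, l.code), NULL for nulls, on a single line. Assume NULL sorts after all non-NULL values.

LEFT JOIN keeps every row from `airports`; unmatched rows get NULL for `flights`'s columns.
Matching on l.code = r.code AND l.cat = r.cat. A NULL in a compared column never satisfies the condition.
- l[0] code=NULL, cat=HP → no match; kept with NULLs on the r side.
- l[1] code=QE, cat=SG → no match; kept with NULLs on the r side.
- l[2] code=LS, cat=HP → no match; kept with NULLs on the r side.
- l[3] code=LS, cat=AX → no match; kept with NULLs on the r side.
- l[4] code=MT, cat=AX → no match; kept with NULLs on the r side.
- l[5] code=QE, cat=SG → no match; kept with NULLs on the r side.
After projecting and ordering:
r.code | r.dest | r.flight_no | l.code
NULL | NULL | NULL | LS
NULL | NULL | NULL | LS
NULL | NULL | NULL | MT
NULL | NULL | NULL | QE
NULL | NULL | NULL | QE
NULL | NULL | NULL | NULL

(NULL, NULL, NULL, LS); (NULL, NULL, NULL, LS); (NULL, NULL, NULL, MT); (NULL, NULL, NULL, QE); (NULL, NULL, NULL, QE); (NULL, NULL, NULL, NULL)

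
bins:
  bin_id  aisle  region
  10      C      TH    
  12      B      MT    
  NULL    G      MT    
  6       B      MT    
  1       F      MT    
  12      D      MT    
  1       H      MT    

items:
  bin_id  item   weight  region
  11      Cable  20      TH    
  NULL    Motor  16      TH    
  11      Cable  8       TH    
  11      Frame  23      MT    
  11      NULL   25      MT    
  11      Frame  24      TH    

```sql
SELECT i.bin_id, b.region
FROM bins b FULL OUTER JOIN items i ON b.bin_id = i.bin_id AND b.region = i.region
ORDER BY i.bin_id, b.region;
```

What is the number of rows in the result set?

13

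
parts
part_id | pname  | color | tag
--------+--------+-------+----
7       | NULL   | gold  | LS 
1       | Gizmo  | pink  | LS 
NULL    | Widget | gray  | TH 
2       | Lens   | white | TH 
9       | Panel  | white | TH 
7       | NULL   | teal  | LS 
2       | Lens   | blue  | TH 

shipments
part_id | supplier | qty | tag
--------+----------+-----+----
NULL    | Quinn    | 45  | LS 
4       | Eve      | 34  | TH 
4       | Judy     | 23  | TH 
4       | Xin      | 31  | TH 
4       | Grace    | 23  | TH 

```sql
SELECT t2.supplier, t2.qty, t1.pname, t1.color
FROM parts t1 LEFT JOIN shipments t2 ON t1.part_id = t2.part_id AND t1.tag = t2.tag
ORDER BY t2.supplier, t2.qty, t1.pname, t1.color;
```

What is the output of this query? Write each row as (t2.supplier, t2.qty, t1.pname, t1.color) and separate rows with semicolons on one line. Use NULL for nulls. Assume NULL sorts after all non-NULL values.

LEFT JOIN keeps every row from `parts`; unmatched rows get NULL for `shipments`'s columns.
Matching on t1.part_id = t2.part_id AND t1.tag = t2.tag. A NULL in a compared column never satisfies the condition.
- t1[0] part_id=7, tag=LS → no match; kept with NULLs on the t2 side.
- t1[1] part_id=1, tag=LS → no match; kept with NULLs on the t2 side.
- t1[2] part_id=NULL, tag=TH → no match; kept with NULLs on the t2 side.
- t1[3] part_id=2, tag=TH → no match; kept with NULLs on the t2 side.
- t1[4] part_id=9, tag=TH → no match; kept with NULLs on the t2 side.
- t1[5] part_id=7, tag=LS → no match; kept with NULLs on the t2 side.
- t1[6] part_id=2, tag=TH → no match; kept with NULLs on the t2 side.
After projecting and ordering:
t2.supplier | t2.qty | t1.pname | t1.color
NULL | NULL | Gizmo | pink
NULL | NULL | Lens | blue
NULL | NULL | Lens | white
NULL | NULL | Panel | white
NULL | NULL | Widget | gray
NULL | NULL | NULL | gold
NULL | NULL | NULL | teal

(NULL, NULL, Gizmo, pink); (NULL, NULL, Lens, blue); (NULL, NULL, Lens, white); (NULL, NULL, Panel, white); (NULL, NULL, Widget, gray); (NULL, NULL, NULL, gold); (NULL, NULL, NULL, teal)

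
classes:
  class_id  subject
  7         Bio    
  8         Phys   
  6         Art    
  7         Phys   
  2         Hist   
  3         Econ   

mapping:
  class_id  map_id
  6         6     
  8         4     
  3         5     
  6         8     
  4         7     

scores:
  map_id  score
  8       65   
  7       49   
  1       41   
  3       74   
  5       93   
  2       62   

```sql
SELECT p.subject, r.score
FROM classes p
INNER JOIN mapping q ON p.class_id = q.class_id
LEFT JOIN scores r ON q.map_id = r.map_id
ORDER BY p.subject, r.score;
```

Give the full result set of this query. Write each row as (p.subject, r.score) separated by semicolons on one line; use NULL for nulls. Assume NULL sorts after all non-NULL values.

(Art, 65); (Art, NULL); (Econ, 93); (Phys, NULL)

Step 1 — p INNER JOIN q on class_id → 4 row(s).
Then LEFT JOIN `scores r` on map_id: each of those 4 rows is kept; rows whose q.map_id has no match in r get NULL for r's columns.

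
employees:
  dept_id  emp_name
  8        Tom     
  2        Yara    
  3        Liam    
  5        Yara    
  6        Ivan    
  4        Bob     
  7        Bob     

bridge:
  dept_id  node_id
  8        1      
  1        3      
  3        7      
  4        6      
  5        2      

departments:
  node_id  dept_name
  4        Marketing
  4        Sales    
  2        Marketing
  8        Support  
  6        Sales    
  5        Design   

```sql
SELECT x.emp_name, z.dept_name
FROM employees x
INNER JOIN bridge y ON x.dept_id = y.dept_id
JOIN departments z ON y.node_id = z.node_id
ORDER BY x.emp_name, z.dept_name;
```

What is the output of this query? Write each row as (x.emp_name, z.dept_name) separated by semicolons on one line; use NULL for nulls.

(Bob, Sales); (Yara, Marketing)

Joins associate left-to-right: employees INNER JOIN bridge on dept_id gives 4 intermediate row(s).
Then INNER JOIN `departments z` on node_id: keep only rows whose y.node_id appears in z.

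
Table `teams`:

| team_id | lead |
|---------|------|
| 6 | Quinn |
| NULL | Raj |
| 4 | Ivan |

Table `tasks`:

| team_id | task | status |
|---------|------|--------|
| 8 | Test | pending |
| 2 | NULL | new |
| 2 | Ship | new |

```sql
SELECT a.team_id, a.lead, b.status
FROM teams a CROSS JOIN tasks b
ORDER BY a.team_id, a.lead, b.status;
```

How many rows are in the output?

9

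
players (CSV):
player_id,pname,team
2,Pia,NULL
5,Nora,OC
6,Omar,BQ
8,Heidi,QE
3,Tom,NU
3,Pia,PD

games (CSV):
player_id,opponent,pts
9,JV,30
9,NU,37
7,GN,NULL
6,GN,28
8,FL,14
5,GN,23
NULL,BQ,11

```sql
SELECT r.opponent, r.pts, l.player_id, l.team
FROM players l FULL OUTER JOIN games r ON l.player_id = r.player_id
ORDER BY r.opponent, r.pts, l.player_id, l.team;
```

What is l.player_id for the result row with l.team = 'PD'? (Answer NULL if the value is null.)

3

FULL OUTER JOIN keeps every row from both sides; unmatched rows get NULL for the other side's columns.
Matching on l.player_id = r.player_id. A NULL in a compared column never satisfies the condition.
Matched pairs: 3; unmatched l rows kept: 3; unmatched r rows kept: 4.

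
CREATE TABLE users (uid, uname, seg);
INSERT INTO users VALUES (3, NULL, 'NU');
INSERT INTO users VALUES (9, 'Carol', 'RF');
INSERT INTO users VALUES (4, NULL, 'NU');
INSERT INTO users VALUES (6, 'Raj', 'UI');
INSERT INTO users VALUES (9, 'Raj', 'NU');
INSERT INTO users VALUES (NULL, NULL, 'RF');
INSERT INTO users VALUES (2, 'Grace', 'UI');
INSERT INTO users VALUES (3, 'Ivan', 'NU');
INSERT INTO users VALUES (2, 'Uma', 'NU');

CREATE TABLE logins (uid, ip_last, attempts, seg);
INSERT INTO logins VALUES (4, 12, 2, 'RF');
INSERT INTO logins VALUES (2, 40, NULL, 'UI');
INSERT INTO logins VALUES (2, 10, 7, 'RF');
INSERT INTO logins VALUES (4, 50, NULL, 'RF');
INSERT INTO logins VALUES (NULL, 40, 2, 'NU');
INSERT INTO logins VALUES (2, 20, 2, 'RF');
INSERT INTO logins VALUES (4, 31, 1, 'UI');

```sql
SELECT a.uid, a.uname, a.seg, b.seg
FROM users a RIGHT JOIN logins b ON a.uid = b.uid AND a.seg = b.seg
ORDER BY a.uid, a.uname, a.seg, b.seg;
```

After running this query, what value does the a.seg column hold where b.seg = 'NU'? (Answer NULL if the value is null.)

NULL

RIGHT JOIN keeps every row from `logins`; unmatched rows get NULL for `users`'s columns.
Matching on a.uid = b.uid AND a.seg = b.seg. A NULL in a compared column never satisfies the condition.
- a row (uid=3, seg=NU): no match.
- a row (uid=9, seg=RF): no match.
- a row (uid=4, seg=NU): no match.
- a row (uid=6, seg=UI): no match.
- a row (uid=9, seg=NU): no match.
- a row (uid=NULL, seg=RF): no match.
- a row (uid=2, seg=UI): matches 1 b row(s) → 1 output row(s).
- a row (uid=3, seg=NU): no match.
- a row (uid=2, seg=NU): no match.
- 6 b row(s) had no a match → kept, a columns NULL.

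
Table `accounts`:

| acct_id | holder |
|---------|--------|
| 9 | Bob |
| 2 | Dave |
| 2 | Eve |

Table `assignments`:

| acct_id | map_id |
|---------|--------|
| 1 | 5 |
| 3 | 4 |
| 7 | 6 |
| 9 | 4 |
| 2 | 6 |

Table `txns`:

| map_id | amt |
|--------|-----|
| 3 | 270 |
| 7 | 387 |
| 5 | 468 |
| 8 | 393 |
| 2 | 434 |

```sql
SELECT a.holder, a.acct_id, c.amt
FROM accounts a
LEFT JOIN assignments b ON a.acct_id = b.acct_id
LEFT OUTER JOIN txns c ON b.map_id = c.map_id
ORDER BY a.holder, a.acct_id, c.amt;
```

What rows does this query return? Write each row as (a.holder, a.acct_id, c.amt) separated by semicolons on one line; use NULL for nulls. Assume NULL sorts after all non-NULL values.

(Bob, 9, NULL); (Dave, 2, NULL); (Eve, 2, NULL)

Evaluate left to right. First `accounts a LEFT JOIN assignments b` on acct_id: 3 row(s).
Then LEFT JOIN `txns c` on map_id: each of those 3 rows is kept; rows whose b.map_id has no match in c get NULL for c's columns.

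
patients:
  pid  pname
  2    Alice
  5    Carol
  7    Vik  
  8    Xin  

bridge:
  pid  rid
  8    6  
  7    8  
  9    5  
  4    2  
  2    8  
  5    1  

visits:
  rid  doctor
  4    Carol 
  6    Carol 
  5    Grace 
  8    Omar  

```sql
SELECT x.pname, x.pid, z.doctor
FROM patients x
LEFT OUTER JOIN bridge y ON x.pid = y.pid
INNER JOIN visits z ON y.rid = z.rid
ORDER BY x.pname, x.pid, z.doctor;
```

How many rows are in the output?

Step 1 — x LEFT JOIN y on pid → 4 row(s).
Then INNER JOIN `visits z` on rid: keep only rows whose y.rid appears in z.
Result: 3 row(s).

3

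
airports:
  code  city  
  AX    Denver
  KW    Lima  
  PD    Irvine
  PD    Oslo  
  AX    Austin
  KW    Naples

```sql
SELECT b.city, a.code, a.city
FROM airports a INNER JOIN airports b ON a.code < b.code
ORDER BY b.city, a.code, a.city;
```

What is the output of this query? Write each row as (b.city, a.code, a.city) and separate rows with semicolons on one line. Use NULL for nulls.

INNER JOIN keeps only pairs where the ON condition holds.
Matching on a.code < b.code.
Matched pairs: 12.

(Irvine, AX, Austin); (Irvine, AX, Denver); (Irvine, KW, Lima); (Irvine, KW, Naples); (Lima, AX, Austin); (Lima, AX, Denver); (Naples, AX, Austin); (Naples, AX, Denver); (Oslo, AX, Austin); (Oslo, AX, Denver); (Oslo, KW, Lima); (Oslo, KW, Naples)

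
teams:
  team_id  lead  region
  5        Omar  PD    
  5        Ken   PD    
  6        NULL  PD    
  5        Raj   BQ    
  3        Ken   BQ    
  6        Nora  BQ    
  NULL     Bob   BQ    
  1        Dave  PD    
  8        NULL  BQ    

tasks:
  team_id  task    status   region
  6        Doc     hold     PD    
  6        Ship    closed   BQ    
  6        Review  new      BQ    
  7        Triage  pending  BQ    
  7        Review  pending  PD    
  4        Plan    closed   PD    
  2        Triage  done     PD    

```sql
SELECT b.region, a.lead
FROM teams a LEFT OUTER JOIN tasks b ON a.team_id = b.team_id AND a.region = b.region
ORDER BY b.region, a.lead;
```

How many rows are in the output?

LEFT JOIN keeps every row from `teams`; unmatched rows get NULL for `tasks`'s columns.
Matching on a.team_id = b.team_id AND a.region = b.region. A NULL in a compared column never satisfies the condition.
- a (team_id=5, region=PD) has no partner → padded with NULL.
- a (team_id=5, region=PD) has no partner → padded with NULL.
- a (team_id=6, region=PD) pairs with 1 row(s) of b.
- a (team_id=5, region=BQ) has no partner → padded with NULL.
- a (team_id=3, region=BQ) has no partner → padded with NULL.
- a (team_id=6, region=BQ) pairs with 2 row(s) of b.
- a (team_id=NULL, region=BQ) has no partner → padded with NULL.
- a (team_id=1, region=PD) has no partner → padded with NULL.
- a (team_id=8, region=BQ) has no partner → padded with NULL.
Total: 3 matched + 7 padded = 10 rows.

10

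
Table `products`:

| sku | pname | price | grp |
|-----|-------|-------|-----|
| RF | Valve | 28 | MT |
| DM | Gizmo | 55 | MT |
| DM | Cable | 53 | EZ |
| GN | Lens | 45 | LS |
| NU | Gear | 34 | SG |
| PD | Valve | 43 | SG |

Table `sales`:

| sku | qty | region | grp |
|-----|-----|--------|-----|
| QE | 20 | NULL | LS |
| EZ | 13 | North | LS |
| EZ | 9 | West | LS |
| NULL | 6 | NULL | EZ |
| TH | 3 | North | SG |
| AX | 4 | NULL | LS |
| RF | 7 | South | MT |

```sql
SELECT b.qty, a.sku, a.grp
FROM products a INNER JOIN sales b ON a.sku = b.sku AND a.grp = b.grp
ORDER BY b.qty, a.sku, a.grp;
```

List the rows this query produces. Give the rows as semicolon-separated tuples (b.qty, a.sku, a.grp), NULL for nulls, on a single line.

INNER JOIN keeps only pairs where the ON condition holds.
Matching on a.sku = b.sku AND a.grp = b.grp. A NULL in a compared column never satisfies the condition.
- sku=RF, grp=MT: 1 matching b row(s), so 1 row(s) emitted.
- sku=DM, grp=MT: no matching b row, dropped.
- sku=DM, grp=EZ: no matching b row, dropped.
- sku=GN, grp=LS: no matching b row, dropped.
- sku=NU, grp=SG: no matching b row, dropped.
- sku=PD, grp=SG: no matching b row, dropped.
After projecting and ordering:
b.qty | a.sku | a.grp
7 | RF | MT

(7, RF, MT)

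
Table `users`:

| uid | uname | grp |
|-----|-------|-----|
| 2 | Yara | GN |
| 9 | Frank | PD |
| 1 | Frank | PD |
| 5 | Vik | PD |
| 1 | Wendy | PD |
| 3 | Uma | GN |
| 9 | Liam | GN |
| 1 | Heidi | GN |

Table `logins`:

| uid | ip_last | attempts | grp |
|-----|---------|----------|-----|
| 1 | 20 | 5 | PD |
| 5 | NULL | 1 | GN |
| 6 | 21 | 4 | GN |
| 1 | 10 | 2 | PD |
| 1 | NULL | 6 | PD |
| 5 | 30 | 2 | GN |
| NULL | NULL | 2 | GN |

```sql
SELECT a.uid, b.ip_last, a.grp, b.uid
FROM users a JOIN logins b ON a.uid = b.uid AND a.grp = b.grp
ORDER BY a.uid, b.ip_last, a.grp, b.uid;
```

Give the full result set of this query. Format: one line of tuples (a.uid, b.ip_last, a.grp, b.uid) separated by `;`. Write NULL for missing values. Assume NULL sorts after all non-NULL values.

(1, 10, PD, 1); (1, 10, PD, 1); (1, 20, PD, 1); (1, 20, PD, 1); (1, NULL, PD, 1); (1, NULL, PD, 1)

INNER JOIN keeps only pairs where the ON condition holds.
Matching on a.uid = b.uid AND a.grp = b.grp. A NULL in a compared column never satisfies the condition.
Matched pairs: 6.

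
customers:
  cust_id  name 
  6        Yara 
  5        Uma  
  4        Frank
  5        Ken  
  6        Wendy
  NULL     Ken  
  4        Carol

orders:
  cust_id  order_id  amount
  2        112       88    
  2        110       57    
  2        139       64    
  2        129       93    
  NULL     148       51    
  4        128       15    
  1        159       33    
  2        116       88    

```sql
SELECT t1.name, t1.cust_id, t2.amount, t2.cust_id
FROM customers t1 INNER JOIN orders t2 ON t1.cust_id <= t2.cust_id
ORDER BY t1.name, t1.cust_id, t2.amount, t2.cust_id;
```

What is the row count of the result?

INNER JOIN keeps only pairs where the ON condition holds.
Matching on t1.cust_id <= t2.cust_id. A NULL in a compared column never satisfies the condition.
Matched pairs: 2.
Total: 2 rows.

2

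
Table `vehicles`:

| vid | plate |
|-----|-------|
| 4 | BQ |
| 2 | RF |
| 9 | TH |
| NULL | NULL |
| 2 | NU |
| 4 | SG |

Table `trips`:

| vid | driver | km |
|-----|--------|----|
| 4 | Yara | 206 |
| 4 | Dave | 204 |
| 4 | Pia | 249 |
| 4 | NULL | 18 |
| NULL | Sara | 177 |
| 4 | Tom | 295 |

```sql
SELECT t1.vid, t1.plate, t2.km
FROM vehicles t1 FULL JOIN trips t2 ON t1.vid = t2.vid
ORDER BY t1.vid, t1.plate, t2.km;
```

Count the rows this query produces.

FULL OUTER JOIN keeps every row from both sides; unmatched rows get NULL for the other side's columns.
Matching on t1.vid = t2.vid. A NULL in a compared column never satisfies the condition.
- vid=4: 5 matching t2 row(s), so 5 row(s) emitted.
- vid=2: no t2 row matches, row kept with t2 columns NULL.
- vid=9: no t2 row matches, row kept with t2 columns NULL.
- vid=NULL: no t2 row matches, row kept with t2 columns NULL.
- vid=2: no t2 row matches, row kept with t2 columns NULL.
- vid=4: 5 matching t2 row(s), so 5 row(s) emitted.
- 1 row(s) from t2 found no t1 partner → padded with NULL.
Total: 10 matched + 5 padded = 15 rows.

15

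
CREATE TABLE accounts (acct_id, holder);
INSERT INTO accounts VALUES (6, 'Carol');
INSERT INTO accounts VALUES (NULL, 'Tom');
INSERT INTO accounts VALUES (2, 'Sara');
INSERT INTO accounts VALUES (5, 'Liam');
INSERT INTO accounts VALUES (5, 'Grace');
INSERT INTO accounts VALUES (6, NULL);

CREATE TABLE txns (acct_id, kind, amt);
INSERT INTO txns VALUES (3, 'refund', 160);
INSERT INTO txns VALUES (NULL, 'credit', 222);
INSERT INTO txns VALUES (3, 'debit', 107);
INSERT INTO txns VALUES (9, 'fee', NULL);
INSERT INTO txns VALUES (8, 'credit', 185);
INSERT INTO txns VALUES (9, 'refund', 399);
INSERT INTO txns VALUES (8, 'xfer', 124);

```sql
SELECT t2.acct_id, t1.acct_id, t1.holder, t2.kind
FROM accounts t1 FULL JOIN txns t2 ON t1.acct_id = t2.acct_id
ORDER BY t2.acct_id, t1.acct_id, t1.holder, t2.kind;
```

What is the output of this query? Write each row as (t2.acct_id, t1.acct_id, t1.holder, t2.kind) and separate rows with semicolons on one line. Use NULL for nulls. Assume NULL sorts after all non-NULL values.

(3, NULL, NULL, debit); (3, NULL, NULL, refund); (8, NULL, NULL, credit); (8, NULL, NULL, xfer); (9, NULL, NULL, fee); (9, NULL, NULL, refund); (NULL, 2, Sara, NULL); (NULL, 5, Grace, NULL); (NULL, 5, Liam, NULL); (NULL, 6, Carol, NULL); (NULL, 6, NULL, NULL); (NULL, NULL, Tom, NULL); (NULL, NULL, NULL, credit)

FULL OUTER JOIN keeps every row from both sides; unmatched rows get NULL for the other side's columns.
Matching on t1.acct_id = t2.acct_id. A NULL in a compared column never satisfies the condition.
- acct_id=6: no t2 row matches, row kept with t2 columns NULL.
- acct_id=NULL: no t2 row matches, row kept with t2 columns NULL.
- acct_id=2: no t2 row matches, row kept with t2 columns NULL.
- acct_id=5: no t2 row matches, row kept with t2 columns NULL.
- acct_id=5: no t2 row matches, row kept with t2 columns NULL.
- acct_id=6: no t2 row matches, row kept with t2 columns NULL.
- 7 t2 row(s) had no t1 match → kept, t1 columns NULL.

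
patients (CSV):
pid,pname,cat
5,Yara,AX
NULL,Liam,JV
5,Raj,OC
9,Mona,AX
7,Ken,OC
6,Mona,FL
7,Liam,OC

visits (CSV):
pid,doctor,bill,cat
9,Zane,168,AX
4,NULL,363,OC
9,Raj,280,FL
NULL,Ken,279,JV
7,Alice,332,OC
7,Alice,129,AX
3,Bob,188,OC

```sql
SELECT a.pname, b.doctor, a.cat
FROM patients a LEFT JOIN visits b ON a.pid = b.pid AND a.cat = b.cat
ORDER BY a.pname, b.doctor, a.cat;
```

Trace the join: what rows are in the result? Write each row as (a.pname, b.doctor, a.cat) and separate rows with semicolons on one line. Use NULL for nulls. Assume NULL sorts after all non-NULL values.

(Ken, Alice, OC); (Liam, Alice, OC); (Liam, NULL, JV); (Mona, Zane, AX); (Mona, NULL, FL); (Raj, NULL, OC); (Yara, NULL, AX)

LEFT JOIN keeps every row from `patients`; unmatched rows get NULL for `visits`'s columns.
Matching on a.pid = b.pid AND a.cat = b.cat. A NULL in a compared column never satisfies the condition.
Matched pairs: 3; unmatched a rows kept: 4.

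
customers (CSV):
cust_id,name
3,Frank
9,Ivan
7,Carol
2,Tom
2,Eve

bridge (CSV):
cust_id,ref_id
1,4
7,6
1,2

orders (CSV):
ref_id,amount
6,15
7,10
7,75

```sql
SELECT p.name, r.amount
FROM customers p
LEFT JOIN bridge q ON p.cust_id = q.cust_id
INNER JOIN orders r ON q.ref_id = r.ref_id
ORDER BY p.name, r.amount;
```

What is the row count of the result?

Step 1 — p LEFT JOIN q on cust_id → 5 row(s).
Then INNER JOIN `orders r` on ref_id: keep only rows whose q.ref_id appears in r.
Result: 1 row(s).

1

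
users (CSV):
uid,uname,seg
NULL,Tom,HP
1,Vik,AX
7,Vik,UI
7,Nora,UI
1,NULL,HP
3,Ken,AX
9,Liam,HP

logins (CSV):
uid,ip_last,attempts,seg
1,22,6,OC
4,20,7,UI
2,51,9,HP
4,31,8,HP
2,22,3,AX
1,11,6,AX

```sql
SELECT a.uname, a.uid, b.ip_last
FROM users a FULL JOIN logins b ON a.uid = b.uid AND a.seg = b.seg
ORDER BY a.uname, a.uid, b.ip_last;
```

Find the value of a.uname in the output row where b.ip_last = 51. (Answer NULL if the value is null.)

NULL

FULL OUTER JOIN keeps every row from both sides; unmatched rows get NULL for the other side's columns.
Matching on a.uid = b.uid AND a.seg = b.seg. A NULL in a compared column never satisfies the condition.
- uid=NULL, seg=HP: no b row matches, row kept with b columns NULL.
- uid=1, seg=AX: 1 matching b row(s), so 1 row(s) emitted.
- uid=7, seg=UI: no b row matches, row kept with b columns NULL.
- uid=7, seg=UI: no b row matches, row kept with b columns NULL.
- uid=1, seg=HP: no b row matches, row kept with b columns NULL.
- uid=3, seg=AX: no b row matches, row kept with b columns NULL.
- uid=9, seg=HP: no b row matches, row kept with b columns NULL.
- 5 b row(s) had no a match → kept, a columns NULL.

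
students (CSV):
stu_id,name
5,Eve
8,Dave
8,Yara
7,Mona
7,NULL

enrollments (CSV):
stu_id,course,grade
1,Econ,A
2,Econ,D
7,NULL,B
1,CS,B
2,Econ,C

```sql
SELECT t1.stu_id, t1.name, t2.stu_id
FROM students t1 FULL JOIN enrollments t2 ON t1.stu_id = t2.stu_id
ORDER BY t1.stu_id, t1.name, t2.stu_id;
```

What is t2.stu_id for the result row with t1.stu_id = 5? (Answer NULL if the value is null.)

NULL

FULL OUTER JOIN keeps every row from both sides; unmatched rows get NULL for the other side's columns.
Matching on t1.stu_id = t2.stu_id.
Matched pairs: 2; unmatched t1 rows kept: 3; unmatched t2 rows kept: 4.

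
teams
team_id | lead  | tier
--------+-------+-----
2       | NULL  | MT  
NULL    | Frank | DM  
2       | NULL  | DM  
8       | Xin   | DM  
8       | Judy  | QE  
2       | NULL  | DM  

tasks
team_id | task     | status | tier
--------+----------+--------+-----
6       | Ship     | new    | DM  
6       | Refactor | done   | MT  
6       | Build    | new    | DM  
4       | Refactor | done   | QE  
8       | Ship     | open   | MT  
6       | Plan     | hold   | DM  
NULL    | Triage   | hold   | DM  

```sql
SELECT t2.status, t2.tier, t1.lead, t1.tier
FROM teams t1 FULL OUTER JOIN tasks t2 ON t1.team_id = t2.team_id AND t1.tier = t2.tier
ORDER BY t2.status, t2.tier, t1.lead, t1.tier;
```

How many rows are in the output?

13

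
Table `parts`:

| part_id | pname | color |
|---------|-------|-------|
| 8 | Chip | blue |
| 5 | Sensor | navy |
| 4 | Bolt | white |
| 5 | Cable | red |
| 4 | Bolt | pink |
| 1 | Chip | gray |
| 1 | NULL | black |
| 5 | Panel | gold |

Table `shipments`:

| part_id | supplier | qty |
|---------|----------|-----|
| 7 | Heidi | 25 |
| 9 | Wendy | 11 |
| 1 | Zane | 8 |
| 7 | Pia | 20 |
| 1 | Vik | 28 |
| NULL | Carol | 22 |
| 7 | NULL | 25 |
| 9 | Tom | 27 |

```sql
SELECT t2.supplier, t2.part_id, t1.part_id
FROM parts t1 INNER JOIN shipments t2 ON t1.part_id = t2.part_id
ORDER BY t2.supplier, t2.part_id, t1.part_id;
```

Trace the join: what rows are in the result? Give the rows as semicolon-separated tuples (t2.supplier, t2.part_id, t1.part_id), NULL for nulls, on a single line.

(Vik, 1, 1); (Vik, 1, 1); (Zane, 1, 1); (Zane, 1, 1)

INNER JOIN keeps only pairs where the ON condition holds.
Matching on t1.part_id = t2.part_id. A NULL in a compared column never satisfies the condition.
Matched pairs: 4.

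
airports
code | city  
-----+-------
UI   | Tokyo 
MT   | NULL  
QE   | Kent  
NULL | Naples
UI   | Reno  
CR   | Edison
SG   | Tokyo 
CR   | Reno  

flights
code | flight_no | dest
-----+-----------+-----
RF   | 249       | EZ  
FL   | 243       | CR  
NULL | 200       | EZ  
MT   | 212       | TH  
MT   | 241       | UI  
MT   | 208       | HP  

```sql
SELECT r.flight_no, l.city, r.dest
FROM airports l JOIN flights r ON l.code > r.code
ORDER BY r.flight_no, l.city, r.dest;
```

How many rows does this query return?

INNER JOIN keeps only pairs where the ON condition holds.
Matching on l.code > r.code. A NULL in a compared column never satisfies the condition.
Matched pairs: 20.
Total: 20 rows.

20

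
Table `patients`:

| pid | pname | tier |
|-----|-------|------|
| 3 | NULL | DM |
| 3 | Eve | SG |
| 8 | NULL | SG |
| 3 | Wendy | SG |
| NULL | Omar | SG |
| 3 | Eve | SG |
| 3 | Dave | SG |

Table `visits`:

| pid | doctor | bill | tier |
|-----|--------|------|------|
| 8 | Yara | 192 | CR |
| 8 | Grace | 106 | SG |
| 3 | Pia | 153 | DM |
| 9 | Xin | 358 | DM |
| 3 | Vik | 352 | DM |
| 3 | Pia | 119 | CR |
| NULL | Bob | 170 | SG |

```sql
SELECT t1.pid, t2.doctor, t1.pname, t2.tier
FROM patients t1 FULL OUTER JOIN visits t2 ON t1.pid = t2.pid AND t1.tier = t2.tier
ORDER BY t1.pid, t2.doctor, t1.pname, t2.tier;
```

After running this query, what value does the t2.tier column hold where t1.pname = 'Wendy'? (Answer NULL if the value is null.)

NULL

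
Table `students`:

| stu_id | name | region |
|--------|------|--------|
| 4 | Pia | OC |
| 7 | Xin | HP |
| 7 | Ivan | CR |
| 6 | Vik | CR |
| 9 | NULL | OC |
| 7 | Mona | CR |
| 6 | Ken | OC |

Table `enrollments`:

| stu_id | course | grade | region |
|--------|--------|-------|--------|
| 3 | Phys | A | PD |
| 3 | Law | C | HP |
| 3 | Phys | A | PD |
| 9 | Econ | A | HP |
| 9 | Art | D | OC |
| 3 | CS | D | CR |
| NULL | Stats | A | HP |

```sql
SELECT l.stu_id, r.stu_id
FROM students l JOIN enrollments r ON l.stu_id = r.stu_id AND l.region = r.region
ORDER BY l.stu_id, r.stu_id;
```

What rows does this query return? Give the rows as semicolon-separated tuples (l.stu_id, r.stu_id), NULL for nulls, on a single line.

INNER JOIN keeps only pairs where the ON condition holds.
Matching on l.stu_id = r.stu_id AND l.region = r.region. A NULL in a compared column never satisfies the condition.
- l[0] stu_id=4, region=OC → no match; dropped.
- l[1] stu_id=7, region=HP → no match; dropped.
- l[2] stu_id=7, region=CR → no match; dropped.
- l[3] stu_id=6, region=CR → no match; dropped.
- l[4] stu_id=9, region=OC → 1 match(es) in r → 1 row(s).
- l[5] stu_id=7, region=CR → no match; dropped.
- l[6] stu_id=6, region=OC → no match; dropped.
After projecting and ordering:
l.stu_id | r.stu_id
9 | 9

(9, 9)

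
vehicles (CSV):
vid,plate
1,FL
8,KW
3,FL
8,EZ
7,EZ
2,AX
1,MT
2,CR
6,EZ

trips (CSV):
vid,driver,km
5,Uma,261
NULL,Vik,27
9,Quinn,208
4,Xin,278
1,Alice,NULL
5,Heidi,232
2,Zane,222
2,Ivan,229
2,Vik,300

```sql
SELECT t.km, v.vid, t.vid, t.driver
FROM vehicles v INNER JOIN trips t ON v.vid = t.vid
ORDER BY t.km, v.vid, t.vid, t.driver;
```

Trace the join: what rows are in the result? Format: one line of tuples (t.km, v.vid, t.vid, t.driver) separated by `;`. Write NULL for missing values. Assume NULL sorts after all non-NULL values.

INNER JOIN keeps only pairs where the ON condition holds.
Matching on v.vid = t.vid. A NULL in a compared column never satisfies the condition.
- vid=1: 1 matching t row(s), so 1 row(s) emitted.
- vid=8: no matching t row, dropped.
- vid=3: no matching t row, dropped.
- vid=8: no matching t row, dropped.
- vid=7: no matching t row, dropped.
- vid=2: 3 matching t row(s), so 3 row(s) emitted.
- vid=1: 1 matching t row(s), so 1 row(s) emitted.
- vid=2: 3 matching t row(s), so 3 row(s) emitted.
- vid=6: no matching t row, dropped.
After projecting and ordering:
t.km | v.vid | t.vid | t.driver
222 | 2 | 2 | Zane
222 | 2 | 2 | Zane
229 | 2 | 2 | Ivan
229 | 2 | 2 | Ivan
300 | 2 | 2 | Vik
300 | 2 | 2 | Vik
NULL | 1 | 1 | Alice
NULL | 1 | 1 | Alice

(222, 2, 2, Zane); (222, 2, 2, Zane); (229, 2, 2, Ivan); (229, 2, 2, Ivan); (300, 2, 2, Vik); (300, 2, 2, Vik); (NULL, 1, 1, Alice); (NULL, 1, 1, Alice)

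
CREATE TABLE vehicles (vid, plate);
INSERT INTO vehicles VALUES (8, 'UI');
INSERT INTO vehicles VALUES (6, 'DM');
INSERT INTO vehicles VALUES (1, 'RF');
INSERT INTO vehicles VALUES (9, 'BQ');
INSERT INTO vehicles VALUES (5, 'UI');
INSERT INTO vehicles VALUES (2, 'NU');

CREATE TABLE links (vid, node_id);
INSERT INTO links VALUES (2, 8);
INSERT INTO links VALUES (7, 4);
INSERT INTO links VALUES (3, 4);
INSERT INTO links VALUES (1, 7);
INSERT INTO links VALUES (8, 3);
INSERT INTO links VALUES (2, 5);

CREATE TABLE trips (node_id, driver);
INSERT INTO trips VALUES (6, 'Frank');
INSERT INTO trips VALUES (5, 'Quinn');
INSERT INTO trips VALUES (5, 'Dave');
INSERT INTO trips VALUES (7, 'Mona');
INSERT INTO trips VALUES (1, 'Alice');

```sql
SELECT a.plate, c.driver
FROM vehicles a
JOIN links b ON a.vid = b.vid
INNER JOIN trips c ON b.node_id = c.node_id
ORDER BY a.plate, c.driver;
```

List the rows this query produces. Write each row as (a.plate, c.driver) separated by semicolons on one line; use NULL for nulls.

Joins associate left-to-right: vehicles INNER JOIN links on vid gives 4 intermediate row(s).
Then INNER JOIN `trips c` on node_id: keep only rows whose b.node_id appears in c.

(NU, Dave); (NU, Quinn); (RF, Mona)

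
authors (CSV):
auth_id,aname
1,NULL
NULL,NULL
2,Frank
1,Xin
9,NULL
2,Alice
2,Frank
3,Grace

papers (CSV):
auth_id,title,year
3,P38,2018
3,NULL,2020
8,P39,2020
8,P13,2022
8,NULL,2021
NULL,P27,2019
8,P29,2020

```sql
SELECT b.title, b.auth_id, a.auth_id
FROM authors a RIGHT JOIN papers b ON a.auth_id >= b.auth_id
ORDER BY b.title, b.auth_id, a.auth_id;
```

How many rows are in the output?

9

RIGHT JOIN keeps every row from `papers`; unmatched rows get NULL for `authors`'s columns.
Matching on a.auth_id >= b.auth_id. A NULL in a compared column never satisfies the condition.
- a (auth_id=1) has no partner in b.
- a (auth_id=NULL) has no partner in b.
- a (auth_id=2) has no partner in b.
- a (auth_id=1) has no partner in b.
- a (auth_id=9) pairs with 6 row(s) of b.
- a (auth_id=2) has no partner in b.
- a (auth_id=2) has no partner in b.
- a (auth_id=3) pairs with 2 row(s) of b.
- 1 b row(s) had no a match → kept, a columns NULL.
Total: 8 matched + 1 padded = 9 rows.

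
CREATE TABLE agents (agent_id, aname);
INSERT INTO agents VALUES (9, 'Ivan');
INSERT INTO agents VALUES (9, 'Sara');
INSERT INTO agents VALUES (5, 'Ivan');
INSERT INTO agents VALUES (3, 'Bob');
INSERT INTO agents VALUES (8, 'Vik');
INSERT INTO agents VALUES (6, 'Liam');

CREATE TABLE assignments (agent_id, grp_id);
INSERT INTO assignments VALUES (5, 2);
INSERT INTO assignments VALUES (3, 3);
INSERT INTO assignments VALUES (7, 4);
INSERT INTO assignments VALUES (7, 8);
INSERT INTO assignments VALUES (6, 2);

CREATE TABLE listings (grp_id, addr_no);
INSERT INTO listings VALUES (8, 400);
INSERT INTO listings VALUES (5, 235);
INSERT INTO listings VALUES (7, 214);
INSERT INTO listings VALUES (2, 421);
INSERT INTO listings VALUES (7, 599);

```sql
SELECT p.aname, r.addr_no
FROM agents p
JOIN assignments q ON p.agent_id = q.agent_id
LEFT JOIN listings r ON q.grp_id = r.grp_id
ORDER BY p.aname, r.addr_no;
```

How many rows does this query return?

Step 1 — p INNER JOIN q on agent_id → 3 row(s).
Then LEFT JOIN `listings r` on grp_id: each of those 3 rows is kept; rows whose q.grp_id has no match in r get NULL for r's columns.
Result: 3 row(s).

3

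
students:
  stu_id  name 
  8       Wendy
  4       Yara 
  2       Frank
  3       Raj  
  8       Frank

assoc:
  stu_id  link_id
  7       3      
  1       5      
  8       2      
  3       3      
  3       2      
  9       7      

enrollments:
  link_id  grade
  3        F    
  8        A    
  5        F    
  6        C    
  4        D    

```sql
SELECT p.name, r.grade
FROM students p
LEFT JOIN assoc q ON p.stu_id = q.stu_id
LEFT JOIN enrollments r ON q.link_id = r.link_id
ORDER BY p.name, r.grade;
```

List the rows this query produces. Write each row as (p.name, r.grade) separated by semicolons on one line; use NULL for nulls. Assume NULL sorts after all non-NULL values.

Joins associate left-to-right: students LEFT JOIN assoc on stu_id gives 6 intermediate row(s).
Then LEFT JOIN `enrollments r` on link_id: each of those 6 rows is kept; rows whose q.link_id has no match in r get NULL for r's columns.

(Frank, NULL); (Frank, NULL); (Raj, F); (Raj, NULL); (Wendy, NULL); (Yara, NULL)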